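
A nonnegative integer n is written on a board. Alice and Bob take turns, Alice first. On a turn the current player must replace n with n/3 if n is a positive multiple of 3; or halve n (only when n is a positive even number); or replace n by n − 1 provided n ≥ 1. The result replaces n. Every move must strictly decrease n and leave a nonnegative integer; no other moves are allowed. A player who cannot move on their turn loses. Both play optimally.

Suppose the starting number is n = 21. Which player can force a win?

Positions with no move are L. A position that does have a move is losing for the player to move precisely when every available move leads to a winning position for the opponent. Fill in the labels:
n=0: no move → L
n=1: W (go to 0, an L position)
n=2: L (sole option 1(W) is W)
n=3: W (go to 2, an L position)
n=4: W (go to 2, an L position)
n=5: L (sole option 4(W) is W)
n=6: W (go to 2, an L position)
n=7: L (sole option 6(W) is W)
n=8: W (go to 7, an L position)
n=9: L (options 3(W), 8(W) are all W)
n=10: W (go to 5, an L position)
n=11: L (sole option 10(W) is W)
n=12: W (go to 11, an L position)
n=13: L (sole option 12(W) is W)
n=14: W (go to 7, an L position)
n=15: W (go to 5, an L position)
n=16: L (options 8(W), 15(W) are all W)
n=17: W (go to 16, an L position)
n=18: W (go to 9, an L position)
n=19: L (sole option 18(W) is W)
n=20: W (go to 19, an L position)
n=21: W (go to 7, an L position)
The starting position 21 is W: Alice should move to 7, handing over an L position.

Alice wins.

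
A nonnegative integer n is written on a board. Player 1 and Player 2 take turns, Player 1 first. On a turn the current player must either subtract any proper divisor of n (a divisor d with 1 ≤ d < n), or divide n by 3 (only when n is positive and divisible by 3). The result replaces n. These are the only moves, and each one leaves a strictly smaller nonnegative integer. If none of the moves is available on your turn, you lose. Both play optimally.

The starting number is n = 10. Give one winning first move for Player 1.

Classify positions by backward induction: terminal positions (no move available) are L. From any other position, the mover wins iff some move reaches an L.
n=0: no move → L
n=1: no move → L
n=2: W (go to 1, an L position)
n=3: W (go to 1, an L position)
n=4: L (options 2(W), 3(W) are all W)
n=5: W (go to 4, an L position)
n=6: W (go to 4, an L position)
n=7: L (sole option 6(W) is W)
n=8: W (go to 4, an L position)
n=9: L (options 3(W), 6(W), 8(W) are all W)
n=10: W (go to 9, an L position)
From 10, the L positions reachable in one move are: 9.

Move to 9.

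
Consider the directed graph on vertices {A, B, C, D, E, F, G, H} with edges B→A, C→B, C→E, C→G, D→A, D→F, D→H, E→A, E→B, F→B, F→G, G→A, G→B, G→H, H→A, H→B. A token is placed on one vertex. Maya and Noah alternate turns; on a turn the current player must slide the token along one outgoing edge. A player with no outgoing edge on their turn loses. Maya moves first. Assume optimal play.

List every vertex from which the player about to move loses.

A, C, F

Use the standard recursion: the mover loses at a terminal position; elsewhere, the mover wins exactly when some move hands the opponent an L position.
Every edge goes from a vertex to one that appears earlier in the order A, B, E, H, G, F, C, D, so processing vertices in that order labels each vertex after all of its successors.
A: no outgoing edge → L
B: →A(L), so W
E: →A(L), so W
H: →A(L), so W
G: →A(L), so W
F: →G(W), B(W) — all W, so L
C: →G(W), E(W), B(W) — all W, so L
D: →F(L), so W
The losing starting vertices are exactly the entries labelled L in this table (3 of them).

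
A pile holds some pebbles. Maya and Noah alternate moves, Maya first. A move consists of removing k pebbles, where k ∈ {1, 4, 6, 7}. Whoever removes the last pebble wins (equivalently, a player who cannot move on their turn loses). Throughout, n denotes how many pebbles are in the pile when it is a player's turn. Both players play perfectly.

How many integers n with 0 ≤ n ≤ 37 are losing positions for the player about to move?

Positions with no move are L. A position that does have a move is losing for the player to move precisely when every available move leads to a winning position for the opponent. Fill in the labels:
n=0: no move → L
n=1: reaches L-position 0 → W
n=2: only reaches 1(W), which is W → L
n=3: reaches L-position 2 → W
n=4: reaches L-position 0 → W
n=5: only reaches 4(W), 1(W), all W → L
n=6: reaches L-position 5 → W
n=7: reaches L-position 0 → W
n=8: reaches L-position 2 → W
n=9: reaches L-position 5 → W
n=10: only reaches 9(W), 6(W), 4(W), 3(W), all W → L
n=11: reaches L-position 10 → W
n=12: reaches L-position 5 → W
n=13: only reaches 12(W), 9(W), 7(W), 6(W), all W → L
n=14: reaches L-position 13 → W
n=15: only reaches 14(W), 11(W), 9(W), 8(W), all W → L
n=16: reaches L-position 15 → W
n=17: reaches L-position 13 → W
n=18: only reaches 17(W), 14(W), 12(W), 11(W), all W → L
n=19: reaches L-position 18 → W
n=20: reaches L-position 13 → W
n=21: reaches L-position 15 → W
n=22: reaches L-position 18 → W
n=23: only reaches 22(W), 19(W), 17(W), 16(W), all W → L
n=24: reaches L-position 23 → W
n=25: reaches L-position 18 → W
n=26: only reaches 25(W), 22(W), 20(W), 19(W), all W → L
n=27: reaches L-position 26 → W
n=28: only reaches 27(W), 24(W), 22(W), 21(W), all W → L
n=29: reaches L-position 28 → W
n=30: reaches L-position 26 → W
n=31: only reaches 30(W), 27(W), 25(W), 24(W), all W → L
n=32: reaches L-position 31 → W
n=33: reaches L-position 26 → W
n=34: reaches L-position 28 → W
n=35: reaches L-position 31 → W
n=36: only reaches 35(W), 32(W), 30(W), 29(W), all W → L
n=37: reaches L-position 36 → W
L entries with 0 ≤ n ≤ 37: n = 0, 2, 5, 10, 13, 15, 18, 23, 26, 28, 31, 36; that makes 12.

12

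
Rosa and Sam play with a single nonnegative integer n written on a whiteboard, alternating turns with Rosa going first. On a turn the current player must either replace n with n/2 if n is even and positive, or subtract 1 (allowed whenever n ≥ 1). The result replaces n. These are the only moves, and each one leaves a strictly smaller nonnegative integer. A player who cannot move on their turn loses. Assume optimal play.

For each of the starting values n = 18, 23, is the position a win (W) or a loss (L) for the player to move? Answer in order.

18: W, 23: L

Positions with no move are L. A position that does have a move is losing for the player to move precisely when every available move leads to a winning position for the opponent. Fill in the labels:
n=0: no move → L
n=1: can move to 0, which is L ⇒ W
n=2: the only move is to 1(W), a W ⇒ L
n=3: can move to 2, which is L ⇒ W
n=4: can move to 2, which is L ⇒ W
n=5: the only move is to 4(W), a W ⇒ L
n=6: can move to 5, which is L ⇒ W
n=7: the only move is to 6(W), a W ⇒ L
n=8: can move to 7, which is L ⇒ W
n=9: the only move is to 8(W), a W ⇒ L
n=10: can move to 5, which is L ⇒ W
n=11: the only move is to 10(W), a W ⇒ L
n=12: can move to 11, which is L ⇒ W
n=13: the only move is to 12(W), a W ⇒ L
n=14: can move to 7, which is L ⇒ W
n=15: the only move is to 14(W), a W ⇒ L
n=16: can move to 15, which is L ⇒ W
n=17: the only move is to 16(W), a W ⇒ L
n=18: can move to 9, which is L ⇒ W
n=19: the only move is to 18(W), a W ⇒ L
n=20: can move to 19, which is L ⇒ W
n=21: the only move is to 20(W), a W ⇒ L
n=22: can move to 11, which is L ⇒ W
n=23: the only move is to 22(W), a W ⇒ L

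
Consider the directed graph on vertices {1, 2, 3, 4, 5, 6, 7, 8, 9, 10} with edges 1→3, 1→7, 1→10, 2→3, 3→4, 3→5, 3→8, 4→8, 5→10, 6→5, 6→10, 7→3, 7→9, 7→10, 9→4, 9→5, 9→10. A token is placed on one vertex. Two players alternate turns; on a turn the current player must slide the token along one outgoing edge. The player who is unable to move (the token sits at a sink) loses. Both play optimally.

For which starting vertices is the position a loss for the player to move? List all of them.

2, 8, 10

Use the standard recursion: the mover loses at a terminal position; elsewhere, the mover wins exactly when some move hands the opponent an L position.
Every edge goes from a vertex to one that appears earlier in the order 8, 10, 5, 4, 9, 3, 6, 2, 7, 1, so processing vertices in that order labels each vertex after all of its successors.
8: no outgoing edge → L
10: no outgoing edge → L
5: →10(L), so W
4: →8(L), so W
9: →10(L), so W
3: →8(L), so W
6: →10(L), so W
2: →3(W) only, which is W, so L
7: →10(L), so W
1: →10(L), so W
The losing starting vertices are exactly the entries labelled L in this table (3 of them).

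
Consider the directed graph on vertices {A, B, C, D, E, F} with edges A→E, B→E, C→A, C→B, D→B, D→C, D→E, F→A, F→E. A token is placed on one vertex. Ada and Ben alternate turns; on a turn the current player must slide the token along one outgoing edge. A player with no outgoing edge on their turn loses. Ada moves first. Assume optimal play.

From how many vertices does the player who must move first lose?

2

Build the W/L table. Terminal = L. A non-terminal position is W if it has a move to some L; otherwise it is L.
Every edge goes from a vertex to one that appears earlier in the order E, A, B, F, C, D, so processing vertices in that order labels each vertex after all of its successors.
E: no outgoing edge → L
A: W (go to E, an L position)
B: W (go to E, an L position)
F: W (go to E, an L position)
C: L (options B(W), A(W) are all W)
D: W (go to C, an L position)
The L vertices are C, E; that is 2 in all.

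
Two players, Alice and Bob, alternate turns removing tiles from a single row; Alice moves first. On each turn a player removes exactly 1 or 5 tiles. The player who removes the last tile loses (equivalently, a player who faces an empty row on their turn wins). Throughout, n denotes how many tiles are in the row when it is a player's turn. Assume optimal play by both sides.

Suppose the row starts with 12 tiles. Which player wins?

Classify positions by backward induction: terminal positions (no move available) are W. From any other position, the mover wins iff some move reaches an L.
n=0: no move; the opponent has just taken the last tile and therefore loses → W
n=1: L (sole option 0(W) is W)
n=2: W (go to 1, an L position)
n=3: L (sole option 2(W) is W)
n=4: W (go to 3, an L position)
n=5: L (options 4(W), 0(W) are all W)
n=6: W (go to 5, an L position)
n=7: L (options 6(W), 2(W) are all W)
n=8: W (go to 7, an L position)
n=9: L (options 8(W), 4(W) are all W)
n=10: W (go to 9, an L position)
n=11: L (options 10(W), 6(W) are all W)
n=12: W (go to 11, an L position)
From 12 Alice can remove 1, leaving 11, reaching an L position.

Alice wins.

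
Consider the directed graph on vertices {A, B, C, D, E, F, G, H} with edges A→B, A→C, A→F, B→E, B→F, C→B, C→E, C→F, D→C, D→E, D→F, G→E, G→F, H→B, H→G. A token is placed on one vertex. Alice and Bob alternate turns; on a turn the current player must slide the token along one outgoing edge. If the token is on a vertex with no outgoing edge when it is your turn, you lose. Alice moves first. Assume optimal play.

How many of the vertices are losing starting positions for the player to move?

3

Label each position W (a win for the player to move) or L (a loss). A position with no legal move is L; any other position is W exactly when some move reaches an L, and L when every move reaches a W.
Every edge goes from a vertex to one that appears earlier in the order E, F, G, B, C, A, H, D, so processing vertices in that order labels each vertex after all of its successors.
E: no outgoing edge → L
F: no outgoing edge → L
G: can move to F, which is L ⇒ W
B: can move to F, which is L ⇒ W
C: can move to F, which is L ⇒ W
A: can move to F, which is L ⇒ W
H: moves to B(W), G(W); every one is W ⇒ L
D: can move to F, which is L ⇒ W
The L vertices are E, F, H; that is 3 in all.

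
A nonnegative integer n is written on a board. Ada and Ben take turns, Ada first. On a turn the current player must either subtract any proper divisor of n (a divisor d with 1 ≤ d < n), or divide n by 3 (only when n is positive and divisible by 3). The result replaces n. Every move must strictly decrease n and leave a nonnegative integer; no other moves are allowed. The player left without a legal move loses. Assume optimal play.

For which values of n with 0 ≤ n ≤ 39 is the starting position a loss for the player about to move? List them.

Classify positions by backward induction: terminal positions (no move available) are L. From any other position, the mover wins iff some move reaches an L.
n=0: no move → L
n=1: no move → L
n=2: can move to 1, which is L ⇒ W
n=3: can move to 1, which is L ⇒ W
n=4: moves to 2(W), 3(W); every one is W ⇒ L
n=5: can move to 4, which is L ⇒ W
n=6: can move to 4, which is L ⇒ W
n=7: the only move is to 6(W), a W ⇒ L
n=8: can move to 4, which is L ⇒ W
n=9: moves to 3(W), 6(W), 8(W); every one is W ⇒ L
n=10: can move to 9, which is L ⇒ W
n=11: the only move is to 10(W), a W ⇒ L
n=12: can move to 4, which is L ⇒ W
n=13: the only move is to 12(W), a W ⇒ L
n=14: can move to 7, which is L ⇒ W
n=15: moves to 5(W), 10(W), 12(W), 14(W); every one is W ⇒ L
n=16: can move to 15, which is L ⇒ W
n=17: the only move is to 16(W), a W ⇒ L
n=18: can move to 9, which is L ⇒ W
n=19: the only move is to 18(W), a W ⇒ L
n=20: can move to 15, which is L ⇒ W
n=21: can move to 7, which is L ⇒ W
n=22: can move to 11, which is L ⇒ W
n=23: the only move is to 22(W), a W ⇒ L
n=24: can move to 23, which is L ⇒ W
n=25: moves to 20(W), 24(W); every one is W ⇒ L
n=26: can move to 13, which is L ⇒ W
n=27: can move to 9, which is L ⇒ W
n=28: moves to 14(W), 21(W), 24(W), 26(W), 27(W); every one is W ⇒ L
n=29: can move to 28, which is L ⇒ W
n=30: can move to 15, which is L ⇒ W
n=31: the only move is to 30(W), a W ⇒ L
n=32: can move to 28, which is L ⇒ W
n=33: can move to 11, which is L ⇒ W
n=34: can move to 17, which is L ⇒ W
n=35: can move to 28, which is L ⇒ W
n=36: moves to 12(W), 18(W), 24(W), 27(W), 30(W), 32(W), 33(W), 34(W), 35(W); every one is W ⇒ L
n=37: can move to 36, which is L ⇒ W
n=38: can move to 19, which is L ⇒ W
n=39: can move to 13, which is L ⇒ W
Reading off the rows marked L gives the requested list; there are 15 such values of n.

0, 1, 4, 7, 9, 11, 13, 15, 17, 19, 23, 25, 28, 31, 36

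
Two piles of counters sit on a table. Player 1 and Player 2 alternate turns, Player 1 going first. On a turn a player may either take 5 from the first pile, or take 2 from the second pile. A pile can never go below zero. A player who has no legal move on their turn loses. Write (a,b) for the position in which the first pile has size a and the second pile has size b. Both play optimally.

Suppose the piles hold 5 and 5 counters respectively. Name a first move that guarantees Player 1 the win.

Label each position W (a win for the player to move) or L (a loss). A position with no legal move is L; any other position is W exactly when some move reaches an L, and L when every move reaches a W.
No move ever increases a pile, so every position that can arise here has a ≤ 5 and b ≤ 5; it is enough to label the cells with 0 ≤ a ≤ 5 and 0 ≤ b ≤ 5.
Every move lowers a or b (never raises either), so fill the grid row by row in increasing a, and left to right within a row: each cell's successors are then already labelled.
      b=0  b=1  b=2  b=3  b=4  b=5
a=0:    L    L    W    W    L    L
a=1:    L    L    W    W    L    L
a=2:    L    L    W    W    L    L
a=3:    L    L    W    W    L    L
a=4:    L    L    W    W    L    L
a=5:    W    W    L    L    W    W
Cells with no legal move (terminal, hence L): (0,0), (0,1), (1,0), (1,1), (2,0), (2,1), (3,0), (3,1), (4,0), (4,1).
The remaining L cells, each justified by listing all of its moves:
(0,4): only reaches (0,2)(W), which is W → L
(0,5): only reaches (0,3)(W), which is W → L
(1,4): only reaches (1,2)(W), which is W → L
(1,5): only reaches (1,3)(W), which is W → L
(2,4): only reaches (2,2)(W), which is W → L
(2,5): only reaches (2,3)(W), which is W → L
(3,4): only reaches (3,2)(W), which is W → L
(3,5): only reaches (3,3)(W), which is W → L
(4,4): only reaches (4,2)(W), which is W → L
(4,5): only reaches (4,3)(W), which is W → L
(5,2): only reaches (0,2)(W), (5,0)(W), all W → L
(5,3): only reaches (0,3)(W), (5,1)(W), all W → L
Every other cell has at least one move into one of the L cells above, so it is W.
From (5,5), the L positions reachable in one move are: (0,5), (5,3). Any move reaching one of these is winning.

Move to (0,5).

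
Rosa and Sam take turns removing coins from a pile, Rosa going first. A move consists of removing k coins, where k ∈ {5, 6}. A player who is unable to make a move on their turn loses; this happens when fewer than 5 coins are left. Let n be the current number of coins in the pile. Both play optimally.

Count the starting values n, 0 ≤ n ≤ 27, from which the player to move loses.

15

Classify positions by backward induction: terminal positions (no move available) are L. From any other position, the mover wins iff some move reaches an L.
n=0: no move → L
n=1: no move → L
n=2: no move → L
n=3: no move → L
n=4: no move → L
n=5: →0(L), so W
n=6: →1(L), so W
n=7: →2(L), so W
n=8: →3(L), so W
n=9: →4(L), so W
n=10: →4(L), so W
n=11: →6(W), 5(W) — all W, so L
n=12: →7(W), 6(W) — all W, so L
n=13: →8(W), 7(W) — all W, so L
n=14: →9(W), 8(W) — all W, so L
n=15: →10(W), 9(W) — all W, so L
n=16: →11(L), so W
n=17: →12(L), so W
n=18: →13(L), so W
n=19: →14(L), so W
n=20: →15(L), so W
n=21: →15(L), so W
n=22: →17(W), 16(W) — all W, so L
n=23: →18(W), 17(W) — all W, so L
n=24: →19(W), 18(W) — all W, so L
n=25: →20(W), 19(W) — all W, so L
n=26: →21(W), 20(W) — all W, so L
n=27: →22(L), so W
L entries with 0 ≤ n ≤ 27: n = 0, 1, 2, 3, 4, 11, 12, 13, 14, 15, 22, 23, 24, 25, 26; that makes 15.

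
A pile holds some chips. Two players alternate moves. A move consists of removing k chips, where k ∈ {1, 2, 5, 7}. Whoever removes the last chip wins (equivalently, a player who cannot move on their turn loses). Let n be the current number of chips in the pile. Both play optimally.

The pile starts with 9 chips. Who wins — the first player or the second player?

The second player wins.

Use the standard recursion: the mover loses at a terminal position; elsewhere, the mover wins exactly when some move hands the opponent an L position.
n=0: no move → L
n=1: →0(L), so W
n=2: →0(L), so W
n=3: →2(W), 1(W) — all W, so L
n=4: →3(L), so W
n=5: →3(L), so W
n=6: →5(W), 4(W), 1(W) — all W, so L
n=7: →6(L), so W
n=8: →6(L), so W
n=9: →8(W), 7(W), 4(W), 2(W) — all W, so L
Every move from 9 reaches a W position, so the mover loses.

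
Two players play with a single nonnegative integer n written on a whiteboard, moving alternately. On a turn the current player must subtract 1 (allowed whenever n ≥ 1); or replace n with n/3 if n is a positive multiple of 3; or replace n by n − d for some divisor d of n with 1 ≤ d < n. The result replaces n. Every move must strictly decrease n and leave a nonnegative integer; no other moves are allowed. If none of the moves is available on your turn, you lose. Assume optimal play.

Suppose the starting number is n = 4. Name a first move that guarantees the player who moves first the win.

Move to 2.

Label each position W (a win for the player to move) or L (a loss). A position with no legal move is L; any other position is W exactly when some move reaches an L, and L when every move reaches a W.
n=0: no move → L
n=1: reaches L-position 0 → W
n=2: only reaches 1(W), which is W → L
n=3: reaches L-position 2 → W
n=4: reaches L-position 2 → W
From 4, the L positions reachable in one move are: 2.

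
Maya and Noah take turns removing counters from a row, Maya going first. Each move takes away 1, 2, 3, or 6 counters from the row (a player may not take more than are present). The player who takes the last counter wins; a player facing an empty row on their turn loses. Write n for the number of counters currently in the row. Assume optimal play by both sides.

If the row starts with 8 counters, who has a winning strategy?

Noah wins.

Classify positions by backward induction: terminal positions (no move available) are L. From any other position, the mover wins iff some move reaches an L.
n=0: no move → L
n=1: W (go to 0, an L position)
n=2: W (go to 0, an L position)
n=3: W (go to 0, an L position)
n=4: L (options 3(W), 2(W), 1(W) are all W)
n=5: W (go to 4, an L position)
n=6: W (go to 4, an L position)
n=7: W (go to 4, an L position)
n=8: L (options 7(W), 6(W), 5(W), 2(W) are all W)
Every move from 8 reaches a W position, so the mover loses.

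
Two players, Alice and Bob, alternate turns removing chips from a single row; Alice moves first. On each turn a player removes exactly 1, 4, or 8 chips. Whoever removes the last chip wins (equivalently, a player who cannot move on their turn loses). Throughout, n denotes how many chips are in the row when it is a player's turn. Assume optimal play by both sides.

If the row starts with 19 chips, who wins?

Build the W/L table. Terminal = L. A non-terminal position is W if it has a move to some L; otherwise it is L.
n=0: no move → L
n=1: reaches L-position 0 → W
n=2: only reaches 1(W), which is W → L
n=3: reaches L-position 2 → W
n=4: reaches L-position 0 → W
n=5: only reaches 4(W), 1(W), all W → L
n=6: reaches L-position 5 → W
n=7: only reaches 6(W), 3(W), all W → L
n=8: reaches L-position 7 → W
n=9: reaches L-position 5 → W
n=10: reaches L-position 2 → W
n=11: reaches L-position 7 → W
n=12: only reaches 11(W), 8(W), 4(W), all W → L
n=13: reaches L-position 12 → W
n=14: only reaches 13(W), 10(W), 6(W), all W → L
n=15: reaches L-position 14 → W
n=16: reaches L-position 12 → W
n=17: only reaches 16(W), 13(W), 9(W), all W → L
n=18: reaches L-position 17 → W
n=19: only reaches 18(W), 15(W), 11(W), all W → L
The starting position 19 is L: whatever Alice does, the opponent receives a W position.

Bob wins.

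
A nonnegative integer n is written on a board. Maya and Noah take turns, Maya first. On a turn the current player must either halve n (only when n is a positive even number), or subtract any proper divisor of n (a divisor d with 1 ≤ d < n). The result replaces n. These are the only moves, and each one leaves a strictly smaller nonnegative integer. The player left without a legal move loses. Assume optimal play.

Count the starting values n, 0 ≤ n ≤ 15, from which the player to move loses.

Work bottom-up. With no move the player to move loses. Otherwise the position is W if at least one move leads to an L position for the opponent, and L if every move leads to a W.
n=0: no move → L
n=1: no move → L
n=2: can move to 1, which is L ⇒ W
n=3: the only move is to 2(W), a W ⇒ L
n=4: can move to 3, which is L ⇒ W
n=5: the only move is to 4(W), a W ⇒ L
n=6: can move to 3, which is L ⇒ W
n=7: the only move is to 6(W), a W ⇒ L
n=8: can move to 7, which is L ⇒ W
n=9: moves to 6(W), 8(W); every one is W ⇒ L
n=10: can move to 5, which is L ⇒ W
n=11: the only move is to 10(W), a W ⇒ L
n=12: can move to 9, which is L ⇒ W
n=13: the only move is to 12(W), a W ⇒ L
n=14: can move to 7, which is L ⇒ W
n=15: moves to 10(W), 12(W), 14(W); every one is W ⇒ L
L entries with 0 ≤ n ≤ 15: n = 0, 1, 3, 5, 7, 9, 11, 13, 15; that makes 9.

9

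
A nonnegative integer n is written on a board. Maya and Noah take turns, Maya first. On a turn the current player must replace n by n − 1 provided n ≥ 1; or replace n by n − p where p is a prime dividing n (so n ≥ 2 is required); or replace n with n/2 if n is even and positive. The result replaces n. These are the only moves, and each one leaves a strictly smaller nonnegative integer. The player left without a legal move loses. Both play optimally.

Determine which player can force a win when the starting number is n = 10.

Maya wins.

Compute win/loss labels from the base case upward. A position with no move is L. Any other position is W if it can reach an L in one move, else L.
n=0: no move → L
n=1: W (go to 0, an L position)
n=2: W (go to 0, an L position)
n=3: W (go to 0, an L position)
n=4: L (options 2(W), 3(W) are all W)
n=5: W (go to 0, an L position)
n=6: W (go to 4, an L position)
n=7: W (go to 0, an L position)
n=8: W (go to 4, an L position)
n=9: L (options 6(W), 8(W) are all W)
n=10: W (go to 9, an L position)
From 10 Maya can move to 9, reaching an L position.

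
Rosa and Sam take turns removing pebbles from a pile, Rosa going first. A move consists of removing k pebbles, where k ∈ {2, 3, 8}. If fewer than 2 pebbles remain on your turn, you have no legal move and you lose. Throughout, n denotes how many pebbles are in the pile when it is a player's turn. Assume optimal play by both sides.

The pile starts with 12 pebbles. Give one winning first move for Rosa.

Compute win/loss labels from the base case upward. A position with no move is L. Any other position is W if it can reach an L in one move, else L.
n=0: no move → L
n=1: no move → L
n=2: →0(L), so W
n=3: →1(L), so W
n=4: →1(L), so W
n=5: →3(W), 2(W) — all W, so L
n=6: →4(W), 3(W) — all W, so L
n=7: →5(L), so W
n=8: →6(L), so W
n=9: →6(L), so W
n=10: →8(W), 7(W), 2(W) — all W, so L
n=11: →9(W), 8(W), 3(W) — all W, so L
n=12: →10(L), so W
From 12, the L positions reachable in one move are: 10.

Remove 2, leaving 10.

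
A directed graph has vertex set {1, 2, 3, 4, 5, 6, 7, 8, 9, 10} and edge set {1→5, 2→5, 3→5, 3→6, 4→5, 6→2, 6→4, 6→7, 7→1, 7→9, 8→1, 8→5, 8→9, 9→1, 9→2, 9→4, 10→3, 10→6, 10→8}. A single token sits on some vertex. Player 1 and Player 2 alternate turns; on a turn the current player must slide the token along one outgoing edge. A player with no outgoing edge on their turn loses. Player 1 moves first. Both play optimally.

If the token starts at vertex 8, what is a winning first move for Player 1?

Move to 9.

Compute win/loss labels from the base case upward. A position with no move is L. Any other position is W if it can reach an L in one move, else L.
Every edge goes from a vertex to one that appears earlier in the order 5, 2, 1, 4, 9, 8, 7, 6, 3, 10, so processing vertices in that order labels each vertex after all of its successors.
5: no outgoing edge → L
2: reaches L-position 5 → W
1: reaches L-position 5 → W
4: reaches L-position 5 → W
9: only reaches 4(W), 1(W), 2(W), all W → L
8: reaches L-position 9 → W
7: reaches L-position 9 → W
6: only reaches 7(W), 4(W), 2(W), all W → L
3: reaches L-position 6 → W
10: reaches L-position 6 → W
From 8, the L positions reachable in one move are: 9, 5. Any move reaching one of these is winning.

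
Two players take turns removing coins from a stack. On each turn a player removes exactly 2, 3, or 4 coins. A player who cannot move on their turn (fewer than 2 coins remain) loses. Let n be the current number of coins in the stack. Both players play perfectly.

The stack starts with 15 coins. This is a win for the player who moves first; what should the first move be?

Classify positions by backward induction: terminal positions (no move available) are L. From any other position, the mover wins iff some move reaches an L.
n=0: no move → L
n=1: no move → L
n=2: can move to 0, which is L ⇒ W
n=3: can move to 1, which is L ⇒ W
n=4: can move to 1, which is L ⇒ W
n=5: can move to 1, which is L ⇒ W
n=6: moves to 4(W), 3(W), 2(W); every one is W ⇒ L
n=7: moves to 5(W), 4(W), 3(W); every one is W ⇒ L
n=8: can move to 6, which is L ⇒ W
n=9: can move to 7, which is L ⇒ W
n=10: can move to 7, which is L ⇒ W
n=11: can move to 7, which is L ⇒ W
n=12: moves to 10(W), 9(W), 8(W); every one is W ⇒ L
n=13: moves to 11(W), 10(W), 9(W); every one is W ⇒ L
n=14: can move to 12, which is L ⇒ W
n=15: can move to 13, which is L ⇒ W
From 15, the L positions reachable in one move are: 13, 12. Any move reaching one of these is winning.

Remove 2, leaving 13.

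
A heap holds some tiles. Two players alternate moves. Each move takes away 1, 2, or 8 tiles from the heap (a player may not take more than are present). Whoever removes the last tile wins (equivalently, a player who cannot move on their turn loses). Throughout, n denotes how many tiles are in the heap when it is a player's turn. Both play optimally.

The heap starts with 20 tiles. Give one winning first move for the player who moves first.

Remove 2, leaving 18.

Use the standard recursion: the mover loses at a terminal position; elsewhere, the mover wins exactly when some move hands the opponent an L position.
n=0: no move → L
n=1: reaches L-position 0 → W
n=2: reaches L-position 0 → W
n=3: only reaches 2(W), 1(W), all W → L
n=4: reaches L-position 3 → W
n=5: reaches L-position 3 → W
n=6: only reaches 5(W), 4(W), all W → L
n=7: reaches L-position 6 → W
n=8: reaches L-position 6 → W
n=9: only reaches 8(W), 7(W), 1(W), all W → L
n=10: reaches L-position 9 → W
n=11: reaches L-position 9 → W
n=12: only reaches 11(W), 10(W), 4(W), all W → L
n=13: reaches L-position 12 → W
n=14: reaches L-position 12 → W
n=15: only reaches 14(W), 13(W), 7(W), all W → L
n=16: reaches L-position 15 → W
n=17: reaches L-position 15 → W
n=18: only reaches 17(W), 16(W), 10(W), all W → L
n=19: reaches L-position 18 → W
n=20: reaches L-position 18 → W
From 20, the L positions reachable in one move are: 18, 12. Any move reaching one of these is winning.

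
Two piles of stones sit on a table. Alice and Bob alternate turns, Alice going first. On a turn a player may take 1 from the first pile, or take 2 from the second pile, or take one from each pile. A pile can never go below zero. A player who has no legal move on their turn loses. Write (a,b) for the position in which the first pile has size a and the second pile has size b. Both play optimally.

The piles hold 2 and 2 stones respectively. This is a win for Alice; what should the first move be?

Move to (2,0).

Label each position W (a win for the player to move) or L (a loss). A position with no legal move is L; any other position is W exactly when some move reaches an L, and L when every move reaches a W.
No move ever increases a pile, so every position that can arise here has a ≤ 2 and b ≤ 2; it is enough to label the cells with 0 ≤ a ≤ 2 and 0 ≤ b ≤ 2.
Every move lowers a or b (never raises either), so fill the grid row by row in increasing a, and left to right within a row: each cell's successors are then already labelled.
      b=0  b=1  b=2
a=0:    L    L    W
a=1:    W    W    W
a=2:    L    L    W
Cells with no legal move (terminal, hence L): (0,0), (0,1).
The remaining L cells, each justified by listing all of its moves:
(2,0): the only move is to (1,0)(W), a W ⇒ L
(2,1): moves to (1,1)(W), (1,0)(W); every one is W ⇒ L
Every other cell has at least one move into one of the L cells above, so it is W.
From (2,2), the L positions reachable in one move are: (2,0).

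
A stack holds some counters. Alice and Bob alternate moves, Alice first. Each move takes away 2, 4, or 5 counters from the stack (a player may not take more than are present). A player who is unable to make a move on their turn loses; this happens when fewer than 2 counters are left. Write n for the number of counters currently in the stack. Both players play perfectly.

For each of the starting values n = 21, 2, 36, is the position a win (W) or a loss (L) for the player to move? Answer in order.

Classify positions by backward induction: terminal positions (no move available) are L. From any other position, the mover wins iff some move reaches an L.
n=0: no move → L
n=1: no move → L
n=2: reaches L-position 0 → W
n=3: reaches L-position 1 → W
n=4: reaches L-position 0 → W
n=5: reaches L-position 1 → W
n=6: reaches L-position 1 → W
n=7: only reaches 5(W), 3(W), 2(W), all W → L
n=8: only reaches 6(W), 4(W), 3(W), all W → L
n=9: reaches L-position 7 → W
n=10: reaches L-position 8 → W
n=11: reaches L-position 7 → W
n=12: reaches L-position 8 → W
n=13: reaches L-position 8 → W
n=14: only reaches 12(W), 10(W), 9(W), all W → L
n=15: only reaches 13(W), 11(W), 10(W), all W → L
n=16: reaches L-position 14 → W
n=17: reaches L-position 15 → W
n=18: reaches L-position 14 → W
n=19: reaches L-position 15 → W
n=20: reaches L-position 15 → W
n=21: only reaches 19(W), 17(W), 16(W), all W → L
n=22: only reaches 20(W), 18(W), 17(W), all W → L
n=23: reaches L-position 21 → W
n=24: reaches L-position 22 → W
n=25: reaches L-position 21 → W
n=26: reaches L-position 22 → W
n=27: reaches L-position 22 → W
n=28: only reaches 26(W), 24(W), 23(W), all W → L
n=29: only reaches 27(W), 25(W), 24(W), all W → L
n=30: reaches L-position 28 → W
n=31: reaches L-position 29 → W
n=32: reaches L-position 28 → W
n=33: reaches L-position 29 → W
n=34: reaches L-position 29 → W
n=35: only reaches 33(W), 31(W), 30(W), all W → L
n=36: only reaches 34(W), 32(W), 31(W), all W → L

21: L, 2: W, 36: L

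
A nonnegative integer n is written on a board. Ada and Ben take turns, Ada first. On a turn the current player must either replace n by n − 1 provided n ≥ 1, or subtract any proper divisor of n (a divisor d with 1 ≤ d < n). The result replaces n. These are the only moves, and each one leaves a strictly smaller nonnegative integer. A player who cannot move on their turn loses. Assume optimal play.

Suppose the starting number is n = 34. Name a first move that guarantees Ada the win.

Positions with no move are L. A position that does have a move is losing for the player to move precisely when every available move leads to a winning position for the opponent. Fill in the labels:
n=0: no move → L
n=1: reaches L-position 0 → W
n=2: only reaches 1(W), which is W → L
n=3: reaches L-position 2 → W
n=4: reaches L-position 2 → W
n=5: only reaches 4(W), which is W → L
n=6: reaches L-position 5 → W
n=7: only reaches 6(W), which is W → L
n=8: reaches L-position 7 → W
n=9: only reaches 6(W), 8(W), all W → L
n=10: reaches L-position 5 → W
n=11: only reaches 10(W), which is W → L
n=12: reaches L-position 9 → W
n=13: only reaches 12(W), which is W → L
n=14: reaches L-position 7 → W
n=15: only reaches 10(W), 12(W), 14(W), all W → L
n=16: reaches L-position 15 → W
n=17: only reaches 16(W), which is W → L
n=18: reaches L-position 9 → W
n=19: only reaches 18(W), which is W → L
n=20: reaches L-position 15 → W
n=21: only reaches 14(W), 18(W), 20(W), all W → L
n=22: reaches L-position 11 → W
n=23: only reaches 22(W), which is W → L
n=24: reaches L-position 21 → W
n=25: only reaches 20(W), 24(W), all W → L
n=26: reaches L-position 13 → W
n=27: only reaches 18(W), 24(W), 26(W), all W → L
n=28: reaches L-position 21 → W
n=29: only reaches 28(W), which is W → L
n=30: reaches L-position 15 → W
n=31: only reaches 30(W), which is W → L
n=32: reaches L-position 31 → W
n=33: only reaches 22(W), 30(W), 32(W), all W → L
n=34: reaches L-position 17 → W
From 34, the L positions reachable in one move are: 17, 33. Any move reaching one of these is winning.

Move to 17.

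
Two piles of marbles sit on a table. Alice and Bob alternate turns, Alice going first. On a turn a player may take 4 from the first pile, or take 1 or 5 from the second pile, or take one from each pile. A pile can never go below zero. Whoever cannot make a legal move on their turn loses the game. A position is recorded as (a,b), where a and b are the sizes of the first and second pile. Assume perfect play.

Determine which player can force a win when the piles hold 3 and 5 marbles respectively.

Alice wins.

Work bottom-up. With no move the player to move loses. Otherwise the position is W if at least one move leads to an L position for the opponent, and L if every move leads to a W.
No move ever increases a pile, so every position that can arise here has a ≤ 3 and b ≤ 5; it is enough to label the cells with 0 ≤ a ≤ 3 and 0 ≤ b ≤ 5.
Every move lowers a or b (never raises either), so fill the grid row by row in increasing a, and left to right within a row: each cell's successors are then already labelled.
      b=0  b=1  b=2  b=3  b=4  b=5
a=0:    L    W    L    W    L    W
a=1:    L    W    L    W    L    W
a=2:    L    W    L    W    L    W
a=3:    L    W    L    W    L    W
Cells with no legal move (terminal, hence L): (0,0), (1,0), (2,0), (3,0).
The remaining L cells, each justified by listing all of its moves:
(0,2): →(0,1)(W) only, which is W, so L
(0,4): →(0,3)(W) only, which is W, so L
(1,2): →(1,1)(W), (0,1)(W) — all W, so L
(1,4): →(1,3)(W), (0,3)(W) — all W, so L
(2,2): →(2,1)(W), (1,1)(W) — all W, so L
(2,4): →(2,3)(W), (1,3)(W) — all W, so L
(3,2): →(3,1)(W), (2,1)(W) — all W, so L
(3,4): →(3,3)(W), (2,3)(W) — all W, so L
Every other cell has at least one move into one of the L cells above, so it is W.
The starting position (3,5) is W: Alice should move to (3,4), handing over an L position.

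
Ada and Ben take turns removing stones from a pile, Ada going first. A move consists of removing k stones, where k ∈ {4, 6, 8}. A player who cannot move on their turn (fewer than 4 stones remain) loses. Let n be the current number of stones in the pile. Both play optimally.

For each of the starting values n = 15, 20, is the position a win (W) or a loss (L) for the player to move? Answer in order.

Use the standard recursion: the mover loses at a terminal position; elsewhere, the mover wins exactly when some move hands the opponent an L position.
n=0: no move → L
n=1: no move → L
n=2: no move → L
n=3: no move → L
n=4: →0(L), so W
n=5: →1(L), so W
n=6: →2(L), so W
n=7: →3(L), so W
n=8: →2(L), so W
n=9: →3(L), so W
n=10: →2(L), so W
n=11: →3(L), so W
n=12: →8(W), 6(W), 4(W) — all W, so L
n=13: →9(W), 7(W), 5(W) — all W, so L
n=14: →10(W), 8(W), 6(W) — all W, so L
n=15: →11(W), 9(W), 7(W) — all W, so L
n=16: →12(L), so W
n=17: →13(L), so W
n=18: →14(L), so W
n=19: →15(L), so W
n=20: →14(L), so W

15: L, 20: W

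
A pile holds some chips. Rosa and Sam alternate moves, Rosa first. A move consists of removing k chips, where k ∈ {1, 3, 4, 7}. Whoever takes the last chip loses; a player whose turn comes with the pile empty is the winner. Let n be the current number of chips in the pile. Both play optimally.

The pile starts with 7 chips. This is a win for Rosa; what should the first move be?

Use the standard recursion: the mover wins at a terminal position; elsewhere, the mover wins exactly when some move hands the opponent an L position.
n=0: no move; the opponent has just taken the last chip and therefore loses → W
n=1: only reaches 0(W), which is W → L
n=2: reaches L-position 1 → W
n=3: only reaches 2(W), 0(W), all W → L
n=4: reaches L-position 3 → W
n=5: reaches L-position 1 → W
n=6: reaches L-position 3 → W
n=7: reaches L-position 3 → W
From 7, the L positions reachable in one move are: 3.

Remove 4, leaving 3.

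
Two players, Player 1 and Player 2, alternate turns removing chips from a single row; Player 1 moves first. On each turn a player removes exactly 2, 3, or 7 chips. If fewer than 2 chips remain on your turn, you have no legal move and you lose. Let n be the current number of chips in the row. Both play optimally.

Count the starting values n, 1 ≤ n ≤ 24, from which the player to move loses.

9

Use the standard recursion: the mover loses at a terminal position; elsewhere, the mover wins exactly when some move hands the opponent an L position.
n=0: no move → L
n=1: no move → L
n=2: →0(L), so W
n=3: →1(L), so W
n=4: →1(L), so W
n=5: →3(W), 2(W) — all W, so L
n=6: →4(W), 3(W) — all W, so L
n=7: →5(L), so W
n=8: →6(L), so W
n=9: →6(L), so W
n=10: →8(W), 7(W), 3(W) — all W, so L
n=11: →9(W), 8(W), 4(W) — all W, so L
n=12: →10(L), so W
n=13: →11(L), so W
n=14: →11(L), so W
n=15: →13(W), 12(W), 8(W) — all W, so L
n=16: →14(W), 13(W), 9(W) — all W, so L
n=17: →15(L), so W
n=18: →16(L), so W
n=19: →16(L), so W
n=20: →18(W), 17(W), 13(W) — all W, so L
n=21: →19(W), 18(W), 14(W) — all W, so L
n=22: →20(L), so W
n=23: →21(L), so W
n=24: →21(L), so W
L entries with 1 ≤ n ≤ 24 (n=0 is outside the asked range and is not counted): n = 1, 5, 6, 10, 11, 15, 16, 20, 21; that makes 9.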